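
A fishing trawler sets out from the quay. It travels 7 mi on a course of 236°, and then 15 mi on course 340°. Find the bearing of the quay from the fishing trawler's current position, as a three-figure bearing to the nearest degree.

133°

Leg 1 (236°, 7 mi): east 7 sin 236° = -5.80, north 7 cos 236° = -3.91
Leg 2 (340°, 15 mi): east 15 sin 340° = -5.13, north 15 cos 340° = 14.10
Net displacement: -10.93 east, 10.18 north. Direction back to start is (10.93, -10.18): bearing = atan2(10.93, -10.18) mod 360° = 132.96° ≈ 133°.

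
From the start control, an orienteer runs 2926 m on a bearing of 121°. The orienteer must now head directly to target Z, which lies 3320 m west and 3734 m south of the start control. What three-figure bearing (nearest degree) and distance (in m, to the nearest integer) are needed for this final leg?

249°, 6239 m

Leg 1 (121°, 2926 m): east 2926 sin 121° = 2508.07, north 2926 cos 121° = -1507.00
Current position: (2508.07, -1507.00). Target: (-3320, -3734). Remaining: Δeast = -5828.07, Δnorth = -2227.00.
Bearing = atan2(-5828.07, -2227.00) mod 360° = 249.09°; distance = √((-5828.07)² + (-2227.00)²) = 6239.066 m.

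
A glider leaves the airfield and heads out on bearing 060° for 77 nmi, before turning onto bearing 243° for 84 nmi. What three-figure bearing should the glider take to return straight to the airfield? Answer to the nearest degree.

Leg 1 (060°, 77 nmi): east 77 sin 60° = 66.68, north 77 cos 60° = 38.50
Leg 2 (243°, 84 nmi): east 84 sin 243° = -74.84, north 84 cos 243° = -38.14
Net displacement: -8.16 east, 0.36 north. Direction back to start is (8.16, -0.36): bearing = atan2(8.16, -0.36) mod 360° = 92.56° ≈ 093°.

093°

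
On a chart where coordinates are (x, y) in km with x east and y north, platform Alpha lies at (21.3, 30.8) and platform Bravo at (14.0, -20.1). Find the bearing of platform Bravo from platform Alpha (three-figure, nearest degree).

Δeast = 14.0 − 21.3 = -7.30; Δnorth = -20.1 − 30.8 = -50.90.
Bearing = atan2(Δeast, Δnorth) mod 360° = 188.16° ≈ 188°.

188°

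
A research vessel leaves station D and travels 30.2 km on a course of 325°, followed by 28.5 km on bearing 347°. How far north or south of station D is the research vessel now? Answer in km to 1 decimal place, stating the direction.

Leg 1 (325°, 30.2 km): east 30.2 sin 325° = -17.32, north 30.2 cos 325° = 24.74
Leg 2 (347°, 28.5 km): east 28.5 sin 347° = -6.41, north 28.5 cos 347° = 27.77
Net north component: 52.51 km.

52.5 km north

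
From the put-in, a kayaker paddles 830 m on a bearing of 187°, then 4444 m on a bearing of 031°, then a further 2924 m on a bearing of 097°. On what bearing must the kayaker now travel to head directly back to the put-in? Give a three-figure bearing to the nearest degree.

Leg 1 (187°, 830 m): east 830 sin 187° = -101.15, north 830 cos 187° = -823.81
Leg 2 (031°, 4444 m): east 4444 sin 31° = 2288.83, north 4444 cos 31° = 3809.25
Leg 3 (097°, 2924 m): east 2924 sin 97° = 2902.20, north 2924 cos 97° = -356.35
Net displacement: 5089.88 east, 2629.09 north. Direction back to start is (-5089.88, -2629.09): bearing = atan2(-5089.88, -2629.09) mod 360° = 242.68° ≈ 243°.

243°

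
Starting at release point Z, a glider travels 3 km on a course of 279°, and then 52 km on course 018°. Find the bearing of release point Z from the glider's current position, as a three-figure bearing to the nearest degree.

Leg 1 (279°, 3 km): east 3 sin 279° = -2.96, north 3 cos 279° = 0.47
Leg 2 (018°, 52 km): east 52 sin 18° = 16.07, north 52 cos 18° = 49.45
Net displacement: 13.11 east, 49.92 north. Direction back to start is (-13.11, -49.92): bearing = atan2(-13.11, -49.92) mod 360° = 194.71° ≈ 195°.

195°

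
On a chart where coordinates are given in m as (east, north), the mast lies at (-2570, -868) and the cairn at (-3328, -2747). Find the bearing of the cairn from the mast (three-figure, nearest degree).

202°

Δeast = -3328 − -2570 = -758.00; Δnorth = -2747 − -868 = -1879.00.
Bearing = atan2(Δeast, Δnorth) mod 360° = 201.97° ≈ 202°.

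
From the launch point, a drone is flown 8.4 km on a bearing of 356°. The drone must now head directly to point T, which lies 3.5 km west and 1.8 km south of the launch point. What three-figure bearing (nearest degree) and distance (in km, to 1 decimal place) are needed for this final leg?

Leg 1 (356°, 8.4 km): east 8.4 sin 356° = -0.59, north 8.4 cos 356° = 8.38
Current position: (-0.59, 8.38). Target: (-3.5, -1.8). Remaining: Δeast = -2.91, Δnorth = -10.18.
Bearing = atan2(-2.91, -10.18) mod 360° = 195.97°; distance = √((-2.91)² + (-10.18)²) = 10.588 km.

196°, 10.6 km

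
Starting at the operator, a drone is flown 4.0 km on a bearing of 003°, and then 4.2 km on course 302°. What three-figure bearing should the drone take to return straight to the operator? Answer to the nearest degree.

Leg 1 (003°, 4.0 km): east 4.0 sin 3° = 0.21, north 4.0 cos 3° = 3.99
Leg 2 (302°, 4.2 km): east 4.2 sin 302° = -3.56, north 4.2 cos 302° = 2.23
Net displacement: -3.35 east, 6.22 north. Direction back to start is (3.35, -6.22): bearing = atan2(3.35, -6.22) mod 360° = 151.68° ≈ 152°.

152°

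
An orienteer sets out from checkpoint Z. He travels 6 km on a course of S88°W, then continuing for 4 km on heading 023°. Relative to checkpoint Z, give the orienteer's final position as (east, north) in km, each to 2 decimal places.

Leg 1 (S88°W, 6 km): east 6 sin 268° = -6.00, north 6 cos 268° = -0.21
Leg 2 (023°, 4 km): east 4 sin 23° = 1.56, north 4 cos 23° = 3.68
Summing: -4.43 km east, 3.47 km north → (-4.43, 3.47).

(-4.43, 3.47)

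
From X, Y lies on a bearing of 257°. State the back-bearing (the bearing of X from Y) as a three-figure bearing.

Back-bearing = 257° − 180° = 077°.

077°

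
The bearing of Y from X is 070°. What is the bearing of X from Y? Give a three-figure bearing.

250°

Back-bearing = 070° + 180° = 250°.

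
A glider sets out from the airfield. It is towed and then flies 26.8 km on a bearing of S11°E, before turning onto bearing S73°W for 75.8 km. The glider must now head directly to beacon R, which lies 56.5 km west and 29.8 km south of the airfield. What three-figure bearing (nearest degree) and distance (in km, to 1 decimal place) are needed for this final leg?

Leg 1 (S11°E, 26.8 km): east 26.8 sin 169° = 5.11, north 26.8 cos 169° = -26.31
Leg 2 (S73°W, 75.8 km): east 75.8 sin 253° = -72.49, north 75.8 cos 253° = -22.16
Current position: (-67.37, -48.47). Target: (-56.5, -29.8). Remaining: Δeast = 10.87, Δnorth = 18.67.
Bearing = atan2(10.87, 18.67) mod 360° = 30.22°; distance = √((10.87)² + (18.67)²) = 21.605 km.

030°, 21.6 km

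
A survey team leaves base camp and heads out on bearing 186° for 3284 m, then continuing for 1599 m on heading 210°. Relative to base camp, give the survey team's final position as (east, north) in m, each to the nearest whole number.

Leg 1 (186°, 3284 m): east 3284 sin 186° = -343.27, north 3284 cos 186° = -3266.01
Leg 2 (210°, 1599 m): east 1599 sin 210° = -799.50, north 1599 cos 210° = -1384.77
Summing: -1142.77 m east, -4650.78 m north → (-1143, -4651).

(-1143, -4651)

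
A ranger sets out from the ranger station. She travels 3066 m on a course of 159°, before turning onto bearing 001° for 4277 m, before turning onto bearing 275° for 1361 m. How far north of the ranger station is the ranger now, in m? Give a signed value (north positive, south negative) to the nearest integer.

1533 m

Leg 1 (159°, 3066 m): east 3066 sin 159° = 1098.76, north 3066 cos 159° = -2862.36
Leg 2 (001°, 4277 m): east 4277 sin 1° = 74.64, north 4277 cos 1° = 4276.35
Leg 3 (275°, 1361 m): east 1361 sin 275° = -1355.82, north 1361 cos 275° = 118.62
Net north component: 1532.61 m.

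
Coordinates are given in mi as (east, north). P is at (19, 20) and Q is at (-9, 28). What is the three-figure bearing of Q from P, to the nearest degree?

286°

Δeast = -9 − 19 = -28.00; Δnorth = 28 − 20 = 8.00.
Bearing = atan2(Δeast, Δnorth) mod 360° = 285.95° ≈ 286°.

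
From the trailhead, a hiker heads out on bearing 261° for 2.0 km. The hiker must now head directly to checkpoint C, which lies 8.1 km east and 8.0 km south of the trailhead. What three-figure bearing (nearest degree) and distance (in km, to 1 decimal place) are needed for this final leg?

127°, 12.7 km

Leg 1 (261°, 2.0 km): east 2.0 sin 261° = -1.98, north 2.0 cos 261° = -0.31
Current position: (-1.98, -0.31). Target: (8.1, -8.0). Remaining: Δeast = 10.08, Δnorth = -7.69.
Bearing = atan2(10.08, -7.69) mod 360° = 127.34°; distance = √((10.08)² + (-7.69)²) = 12.673 km.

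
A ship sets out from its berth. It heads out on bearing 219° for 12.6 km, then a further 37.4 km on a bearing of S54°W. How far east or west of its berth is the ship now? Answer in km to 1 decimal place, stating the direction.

38.2 km west

Leg 1 (219°, 12.6 km): east 12.6 sin 219° = -7.93, north 12.6 cos 219° = -9.79
Leg 2 (S54°W, 37.4 km): east 37.4 sin 234° = -30.26, north 37.4 cos 234° = -21.98
Net east component: -38.19 km.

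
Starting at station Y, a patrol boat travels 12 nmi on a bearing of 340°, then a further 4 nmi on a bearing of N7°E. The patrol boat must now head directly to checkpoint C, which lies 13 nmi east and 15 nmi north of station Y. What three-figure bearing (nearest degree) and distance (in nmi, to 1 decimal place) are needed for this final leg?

091°, 16.6 nmi

Leg 1 (340°, 12 nmi): east 12 sin 340° = -4.10, north 12 cos 340° = 11.28
Leg 2 (N7°E, 4 nmi): east 4 sin 7° = 0.49, north 4 cos 7° = 3.97
Current position: (-3.62, 15.25). Target: (13, 15). Remaining: Δeast = 16.62, Δnorth = -0.25.
Bearing = atan2(16.62, -0.25) mod 360° = 90.85°; distance = √((16.62)² + (-0.25)²) = 16.619 nmi.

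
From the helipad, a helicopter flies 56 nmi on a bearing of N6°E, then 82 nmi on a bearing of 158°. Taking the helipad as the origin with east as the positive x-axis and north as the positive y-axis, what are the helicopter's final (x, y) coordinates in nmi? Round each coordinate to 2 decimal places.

(36.57, -20.34)

Leg 1 (N6°E, 56 nmi): east 56 sin 6° = 5.85, north 56 cos 6° = 55.69
Leg 2 (158°, 82 nmi): east 82 sin 158° = 30.72, north 82 cos 158° = -76.03
Summing: 36.57 nmi east, -20.34 nmi north → (36.57, -20.34).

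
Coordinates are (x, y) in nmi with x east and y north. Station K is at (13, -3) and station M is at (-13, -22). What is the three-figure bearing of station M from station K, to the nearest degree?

234°

Δeast = -13 − 13 = -26.00; Δnorth = -22 − -3 = -19.00.
Bearing = atan2(Δeast, Δnorth) mod 360° = 233.84° ≈ 234°.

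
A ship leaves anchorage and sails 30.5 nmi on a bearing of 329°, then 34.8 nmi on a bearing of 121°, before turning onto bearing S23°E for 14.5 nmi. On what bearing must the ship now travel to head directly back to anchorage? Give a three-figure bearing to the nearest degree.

285°

Leg 1 (329°, 30.5 nmi): east 30.5 sin 329° = -15.71, north 30.5 cos 329° = 26.14
Leg 2 (121°, 34.8 nmi): east 34.8 sin 121° = 29.83, north 34.8 cos 121° = -17.92
Leg 3 (S23°E, 14.5 nmi): east 14.5 sin 157° = 5.67, north 14.5 cos 157° = -13.35
Net displacement: 19.79 east, -5.13 north. Direction back to start is (-19.79, 5.13): bearing = atan2(-19.79, 5.13) mod 360° = 284.53° ≈ 285°.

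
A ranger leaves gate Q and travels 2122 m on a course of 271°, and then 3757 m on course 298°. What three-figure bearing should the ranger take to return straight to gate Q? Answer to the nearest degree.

Leg 1 (271°, 2122 m): east 2122 sin 271° = -2121.68, north 2122 cos 271° = 37.03
Leg 2 (298°, 3757 m): east 3757 sin 298° = -3317.23, north 3757 cos 298° = 1763.80
Net displacement: -5438.91 east, 1800.84 north. Direction back to start is (5438.91, -1800.84): bearing = atan2(5438.91, -1800.84) mod 360° = 108.32° ≈ 108°.

108°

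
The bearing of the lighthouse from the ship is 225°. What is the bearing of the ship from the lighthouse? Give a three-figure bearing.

045°

Back-bearing = 225° − 180° = 045°.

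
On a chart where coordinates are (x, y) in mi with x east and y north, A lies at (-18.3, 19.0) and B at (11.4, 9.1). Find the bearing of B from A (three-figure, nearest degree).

Δeast = 11.4 − -18.3 = 29.70; Δnorth = 9.1 − 19.0 = -9.90.
Bearing = atan2(Δeast, Δnorth) mod 360° = 108.43° ≈ 108°.

108°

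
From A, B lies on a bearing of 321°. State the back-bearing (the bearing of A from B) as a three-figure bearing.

141°

Back-bearing = 321° − 180° = 141°.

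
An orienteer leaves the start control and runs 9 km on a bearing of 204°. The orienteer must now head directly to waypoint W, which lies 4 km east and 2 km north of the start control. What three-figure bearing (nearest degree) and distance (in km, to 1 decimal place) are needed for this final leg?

037°, 12.8 km

Leg 1 (204°, 9 km): east 9 sin 204° = -3.66, north 9 cos 204° = -8.22
Current position: (-3.66, -8.22). Target: (4, 2). Remaining: Δeast = 7.66, Δnorth = 10.22.
Bearing = atan2(7.66, 10.22) mod 360° = 36.85°; distance = √((7.66)² + (10.22)²) = 12.774 km.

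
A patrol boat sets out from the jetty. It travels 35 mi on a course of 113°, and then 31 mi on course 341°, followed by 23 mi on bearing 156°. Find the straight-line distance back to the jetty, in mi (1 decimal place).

Leg 1 (113°, 35 mi): east 35 sin 113° = 32.22, north 35 cos 113° = -13.68
Leg 2 (341°, 31 mi): east 31 sin 341° = -10.09, north 31 cos 341° = 29.31
Leg 3 (156°, 23 mi): east 23 sin 156° = 9.35, north 23 cos 156° = -21.01
Net: 31.48 east, -5.38 north. Distance = √((31.48)² + (-5.38)²) = 31.936 mi.

31.9 mi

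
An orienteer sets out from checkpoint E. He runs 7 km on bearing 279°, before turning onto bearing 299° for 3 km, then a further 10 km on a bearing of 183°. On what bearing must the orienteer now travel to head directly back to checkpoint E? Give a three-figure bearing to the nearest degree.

Leg 1 (279°, 7 km): east 7 sin 279° = -6.91, north 7 cos 279° = 1.10
Leg 2 (299°, 3 km): east 3 sin 299° = -2.62, north 3 cos 299° = 1.45
Leg 3 (183°, 10 km): east 10 sin 183° = -0.52, north 10 cos 183° = -9.99
Net displacement: -10.06 east, -7.44 north. Direction back to start is (10.06, 7.44): bearing = atan2(10.06, 7.44) mod 360° = 53.53° ≈ 054°.

054°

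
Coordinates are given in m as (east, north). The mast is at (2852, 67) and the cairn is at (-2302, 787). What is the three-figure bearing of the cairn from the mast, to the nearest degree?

278°

Δeast = -2302 − 2852 = -5154.00; Δnorth = 787 − 67 = 720.00.
Bearing = atan2(Δeast, Δnorth) mod 360° = 277.95° ≈ 278°.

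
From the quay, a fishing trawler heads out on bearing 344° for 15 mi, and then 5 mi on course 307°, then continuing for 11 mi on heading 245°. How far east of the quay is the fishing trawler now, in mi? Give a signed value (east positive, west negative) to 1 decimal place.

Leg 1 (344°, 15 mi): east 15 sin 344° = -4.13, north 15 cos 344° = 14.42
Leg 2 (307°, 5 mi): east 5 sin 307° = -3.99, north 5 cos 307° = 3.01
Leg 3 (245°, 11 mi): east 11 sin 245° = -9.97, north 11 cos 245° = -4.65
Net east component: -18.10 mi.

-18.1 mi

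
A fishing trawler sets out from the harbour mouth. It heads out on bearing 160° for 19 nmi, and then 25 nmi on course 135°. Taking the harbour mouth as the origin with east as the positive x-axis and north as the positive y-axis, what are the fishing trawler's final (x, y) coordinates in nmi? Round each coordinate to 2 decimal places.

(24.18, -35.53)

Leg 1 (160°, 19 nmi): east 19 sin 160° = 6.50, north 19 cos 160° = -17.85
Leg 2 (135°, 25 nmi): east 25 sin 135° = 17.68, north 25 cos 135° = -17.68
Summing: 24.18 nmi east, -35.53 nmi north → (24.18, -35.53).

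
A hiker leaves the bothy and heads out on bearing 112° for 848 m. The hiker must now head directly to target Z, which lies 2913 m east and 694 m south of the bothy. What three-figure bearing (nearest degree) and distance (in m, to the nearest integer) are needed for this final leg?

Leg 1 (112°, 848 m): east 848 sin 112° = 786.25, north 848 cos 112° = -317.67
Current position: (786.25, -317.67). Target: (2913, -694). Remaining: Δeast = 2126.75, Δnorth = -376.33.
Bearing = atan2(2126.75, -376.33) mod 360° = 100.03°; distance = √((2126.75)² + (-376.33)²) = 2159.788 m.

100°, 2160 m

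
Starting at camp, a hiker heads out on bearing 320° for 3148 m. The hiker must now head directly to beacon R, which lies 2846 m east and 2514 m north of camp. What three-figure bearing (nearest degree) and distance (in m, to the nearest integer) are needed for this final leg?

Leg 1 (320°, 3148 m): east 3148 sin 320° = -2023.50, north 3148 cos 320° = 2411.51
Current position: (-2023.50, 2411.51). Target: (2846, 2514). Remaining: Δeast = 4869.50, Δnorth = 102.49.
Bearing = atan2(4869.50, 102.49) mod 360° = 88.79°; distance = √((4869.50)² + (102.49)²) = 4870.574 m.

089°, 4871 m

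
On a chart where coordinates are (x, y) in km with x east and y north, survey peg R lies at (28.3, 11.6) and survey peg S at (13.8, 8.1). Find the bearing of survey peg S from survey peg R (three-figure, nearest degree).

Δeast = 13.8 − 28.3 = -14.50; Δnorth = 8.1 − 11.6 = -3.50.
Bearing = atan2(Δeast, Δnorth) mod 360° = 256.43° ≈ 256°.

256°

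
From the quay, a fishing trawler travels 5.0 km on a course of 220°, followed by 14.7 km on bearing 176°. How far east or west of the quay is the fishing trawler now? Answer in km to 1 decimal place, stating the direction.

Leg 1 (220°, 5.0 km): east 5.0 sin 220° = -3.21, north 5.0 cos 220° = -3.83
Leg 2 (176°, 14.7 km): east 14.7 sin 176° = 1.03, north 14.7 cos 176° = -14.66
Net east component: -2.19 km.

2.2 km west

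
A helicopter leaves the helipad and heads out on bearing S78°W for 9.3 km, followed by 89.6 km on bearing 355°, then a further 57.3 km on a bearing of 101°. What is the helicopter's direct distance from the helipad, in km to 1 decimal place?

85.9 km

Leg 1 (S78°W, 9.3 km): east 9.3 sin 258° = -9.10, north 9.3 cos 258° = -1.93
Leg 2 (355°, 89.6 km): east 89.6 sin 355° = -7.81, north 89.6 cos 355° = 89.26
Leg 3 (101°, 57.3 km): east 57.3 sin 101° = 56.25, north 57.3 cos 101° = -10.93
Net: 39.34 east, 76.39 north. Distance = √((39.34)² + (76.39)²) = 85.927 km.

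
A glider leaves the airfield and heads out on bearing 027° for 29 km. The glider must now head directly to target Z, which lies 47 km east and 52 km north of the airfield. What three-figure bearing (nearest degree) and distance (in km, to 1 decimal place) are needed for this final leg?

052°, 42.8 km

Leg 1 (027°, 29 km): east 29 sin 27° = 13.17, north 29 cos 27° = 25.84
Current position: (13.17, 25.84). Target: (47, 52). Remaining: Δeast = 33.83, Δnorth = 26.16.
Bearing = atan2(33.83, 26.16) mod 360° = 52.29°; distance = √((33.83)² + (26.16)²) = 42.769 km.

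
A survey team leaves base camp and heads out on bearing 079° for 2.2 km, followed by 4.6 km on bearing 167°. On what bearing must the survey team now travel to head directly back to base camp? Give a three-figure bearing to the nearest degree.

322°

Leg 1 (079°, 2.2 km): east 2.2 sin 79° = 2.16, north 2.2 cos 79° = 0.42
Leg 2 (167°, 4.6 km): east 4.6 sin 167° = 1.03, north 4.6 cos 167° = -4.48
Net displacement: 3.19 east, -4.06 north. Direction back to start is (-3.19, 4.06): bearing = atan2(-3.19, 4.06) mod 360° = 321.82° ≈ 322°.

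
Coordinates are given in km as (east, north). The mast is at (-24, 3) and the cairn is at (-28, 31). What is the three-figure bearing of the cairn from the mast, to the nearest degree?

Δeast = -28 − -24 = -4.00; Δnorth = 31 − 3 = 28.00.
Bearing = atan2(Δeast, Δnorth) mod 360° = 351.87° ≈ 352°.

352°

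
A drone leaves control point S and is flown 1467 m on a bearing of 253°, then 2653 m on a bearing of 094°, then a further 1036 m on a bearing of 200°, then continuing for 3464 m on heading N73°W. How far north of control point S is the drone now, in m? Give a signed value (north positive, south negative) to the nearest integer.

-575 m

Leg 1 (253°, 1467 m): east 1467 sin 253° = -1402.90, north 1467 cos 253° = -428.91
Leg 2 (094°, 2653 m): east 2653 sin 94° = 2646.54, north 2653 cos 94° = -185.06
Leg 3 (200°, 1036 m): east 1036 sin 200° = -354.33, north 1036 cos 200° = -973.52
Leg 4 (N73°W, 3464 m): east 3464 sin 287° = -3312.64, north 3464 cos 287° = 1012.78
Net north component: -574.72 m.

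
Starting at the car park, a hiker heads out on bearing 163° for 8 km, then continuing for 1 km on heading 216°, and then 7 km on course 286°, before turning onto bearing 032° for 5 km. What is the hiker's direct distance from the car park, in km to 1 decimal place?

Leg 1 (163°, 8 km): east 8 sin 163° = 2.34, north 8 cos 163° = -7.65
Leg 2 (216°, 1 km): east 1 sin 216° = -0.59, north 1 cos 216° = -0.81
Leg 3 (286°, 7 km): east 7 sin 286° = -6.73, north 7 cos 286° = 1.93
Leg 4 (032°, 5 km): east 5 sin 32° = 2.65, north 5 cos 32° = 4.24
Net: -2.33 east, -2.29 north. Distance = √((-2.33)² + (-2.29)²) = 3.265 km.

3.3 km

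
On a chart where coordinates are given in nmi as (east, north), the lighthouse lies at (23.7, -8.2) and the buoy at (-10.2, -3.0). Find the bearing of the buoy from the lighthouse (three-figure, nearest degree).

Δeast = -10.2 − 23.7 = -33.90; Δnorth = -3.0 − -8.2 = 5.20.
Bearing = atan2(Δeast, Δnorth) mod 360° = 278.72° ≈ 279°.

279°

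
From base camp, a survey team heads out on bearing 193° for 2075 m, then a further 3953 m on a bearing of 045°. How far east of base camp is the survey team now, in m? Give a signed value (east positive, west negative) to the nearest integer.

2328 m

Leg 1 (193°, 2075 m): east 2075 sin 193° = -466.77, north 2075 cos 193° = -2021.82
Leg 2 (045°, 3953 m): east 3953 sin 45° = 2795.19, north 3953 cos 45° = 2795.19
Net east component: 2328.42 m.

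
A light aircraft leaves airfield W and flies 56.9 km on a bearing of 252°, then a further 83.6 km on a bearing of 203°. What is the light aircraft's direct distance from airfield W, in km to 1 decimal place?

128.3 km

Leg 1 (252°, 56.9 km): east 56.9 sin 252° = -54.12, north 56.9 cos 252° = -17.58
Leg 2 (203°, 83.6 km): east 83.6 sin 203° = -32.67, north 83.6 cos 203° = -76.95
Net: -86.78 east, -94.54 north. Distance = √((-86.78)² + (-94.54)²) = 128.328 km.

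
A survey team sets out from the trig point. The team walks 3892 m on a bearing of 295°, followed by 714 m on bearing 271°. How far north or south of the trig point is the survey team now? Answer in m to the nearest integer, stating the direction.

Leg 1 (295°, 3892 m): east 3892 sin 295° = -3527.35, north 3892 cos 295° = 1644.83
Leg 2 (271°, 714 m): east 714 sin 271° = -713.89, north 714 cos 271° = 12.46
Net north component: 1657.29 m.

1657 m north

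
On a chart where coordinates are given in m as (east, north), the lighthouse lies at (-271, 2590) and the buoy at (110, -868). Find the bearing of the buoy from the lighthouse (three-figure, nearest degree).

Δeast = 110 − -271 = 381.00; Δnorth = -868 − 2590 = -3458.00.
Bearing = atan2(Δeast, Δnorth) mod 360° = 173.71° ≈ 174°.

174°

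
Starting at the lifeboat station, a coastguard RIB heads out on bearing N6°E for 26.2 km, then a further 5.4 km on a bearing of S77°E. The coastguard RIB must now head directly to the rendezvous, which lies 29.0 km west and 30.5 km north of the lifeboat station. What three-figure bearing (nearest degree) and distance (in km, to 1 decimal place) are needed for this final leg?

279°, 37.4 km

Leg 1 (N6°E, 26.2 km): east 26.2 sin 6° = 2.74, north 26.2 cos 6° = 26.06
Leg 2 (S77°E, 5.4 km): east 5.4 sin 103° = 5.26, north 5.4 cos 103° = -1.21
Current position: (8.00, 24.84). Target: (-29.0, 30.5). Remaining: Δeast = -37.00, Δnorth = 5.66.
Bearing = atan2(-37.00, 5.66) mod 360° = 278.69°; distance = √((-37.00)² + (5.66)²) = 37.430 km.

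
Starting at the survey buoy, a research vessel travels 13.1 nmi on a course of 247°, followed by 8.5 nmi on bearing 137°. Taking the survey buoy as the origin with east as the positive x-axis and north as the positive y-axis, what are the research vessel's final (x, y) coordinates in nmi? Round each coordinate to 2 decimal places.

(-6.26, -11.34)

Leg 1 (247°, 13.1 nmi): east 13.1 sin 247° = -12.06, north 13.1 cos 247° = -5.12
Leg 2 (137°, 8.5 nmi): east 8.5 sin 137° = 5.80, north 8.5 cos 137° = -6.22
Summing: -6.26 nmi east, -11.34 nmi north → (-6.26, -11.34).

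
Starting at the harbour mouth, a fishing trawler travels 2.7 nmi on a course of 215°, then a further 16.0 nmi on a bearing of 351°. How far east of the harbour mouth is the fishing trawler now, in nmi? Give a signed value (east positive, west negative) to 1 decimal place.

Leg 1 (215°, 2.7 nmi): east 2.7 sin 215° = -1.55, north 2.7 cos 215° = -2.21
Leg 2 (351°, 16.0 nmi): east 16.0 sin 351° = -2.50, north 16.0 cos 351° = 15.80
Net east component: -4.05 nmi.

-4.1 nmi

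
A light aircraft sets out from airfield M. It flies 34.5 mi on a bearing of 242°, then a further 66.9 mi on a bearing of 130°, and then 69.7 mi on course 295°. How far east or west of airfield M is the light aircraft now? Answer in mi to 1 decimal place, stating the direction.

42.4 mi west

Leg 1 (242°, 34.5 mi): east 34.5 sin 242° = -30.46, north 34.5 cos 242° = -16.20
Leg 2 (130°, 66.9 mi): east 66.9 sin 130° = 51.25, north 66.9 cos 130° = -43.00
Leg 3 (295°, 69.7 mi): east 69.7 sin 295° = -63.17, north 69.7 cos 295° = 29.46
Net east component: -42.38 mi.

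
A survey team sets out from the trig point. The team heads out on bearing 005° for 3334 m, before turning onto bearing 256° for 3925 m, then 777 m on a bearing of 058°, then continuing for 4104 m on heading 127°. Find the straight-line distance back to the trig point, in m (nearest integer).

523 m

Leg 1 (005°, 3334 m): east 3334 sin 5° = 290.58, north 3334 cos 5° = 3321.31
Leg 2 (256°, 3925 m): east 3925 sin 256° = -3808.41, north 3925 cos 256° = -949.54
Leg 3 (058°, 777 m): east 777 sin 58° = 658.93, north 777 cos 58° = 411.75
Leg 4 (127°, 4104 m): east 4104 sin 127° = 3277.60, north 4104 cos 127° = -2469.85
Net: 418.70 east, 313.67 north. Distance = √((418.70)² + (313.67)²) = 523.161 m.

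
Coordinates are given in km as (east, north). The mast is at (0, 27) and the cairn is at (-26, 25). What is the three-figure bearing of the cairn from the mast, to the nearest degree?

266°

Δeast = -26 − 0 = -26.00; Δnorth = 25 − 27 = -2.00.
Bearing = atan2(Δeast, Δnorth) mod 360° = 265.60° ≈ 266°.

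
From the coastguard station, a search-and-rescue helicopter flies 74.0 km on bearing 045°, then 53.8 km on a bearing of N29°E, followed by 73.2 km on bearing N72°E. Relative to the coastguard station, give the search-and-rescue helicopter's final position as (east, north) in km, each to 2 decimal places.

Leg 1 (045°, 74.0 km): east 74.0 sin 45° = 52.33, north 74.0 cos 45° = 52.33
Leg 2 (N29°E, 53.8 km): east 53.8 sin 29° = 26.08, north 53.8 cos 29° = 47.05
Leg 3 (N72°E, 73.2 km): east 73.2 sin 72° = 69.62, north 73.2 cos 72° = 22.62
Summing: 148.03 km east, 122.00 km north → (148.03, 122.00).

(148.03, 122.00)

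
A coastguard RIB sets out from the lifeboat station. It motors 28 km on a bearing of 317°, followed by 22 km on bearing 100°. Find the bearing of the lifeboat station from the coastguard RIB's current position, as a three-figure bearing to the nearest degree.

Leg 1 (317°, 28 km): east 28 sin 317° = -19.10, north 28 cos 317° = 20.48
Leg 2 (100°, 22 km): east 22 sin 100° = 21.67, north 22 cos 100° = -3.82
Net displacement: 2.57 east, 16.66 north. Direction back to start is (-2.57, -16.66): bearing = atan2(-2.57, -16.66) mod 360° = 188.77° ≈ 189°.

189°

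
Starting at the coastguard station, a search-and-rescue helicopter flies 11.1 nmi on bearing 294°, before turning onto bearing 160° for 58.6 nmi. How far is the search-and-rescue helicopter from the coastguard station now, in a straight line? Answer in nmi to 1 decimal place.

Leg 1 (294°, 11.1 nmi): east 11.1 sin 294° = -10.14, north 11.1 cos 294° = 4.51
Leg 2 (160°, 58.6 nmi): east 58.6 sin 160° = 20.04, north 58.6 cos 160° = -55.07
Net: 9.90 east, -50.55 north. Distance = √((9.90)² + (-50.55)²) = 51.512 nmi.

51.5 nmi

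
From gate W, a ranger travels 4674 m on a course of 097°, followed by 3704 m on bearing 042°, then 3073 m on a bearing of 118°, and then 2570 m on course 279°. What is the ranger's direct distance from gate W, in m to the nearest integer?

7381 m

Leg 1 (097°, 4674 m): east 4674 sin 97° = 4639.16, north 4674 cos 97° = -569.62
Leg 2 (042°, 3704 m): east 3704 sin 42° = 2478.46, north 3704 cos 42° = 2752.61
Leg 3 (118°, 3073 m): east 3073 sin 118° = 2713.30, north 3073 cos 118° = -1442.69
Leg 4 (279°, 2570 m): east 2570 sin 279° = -2538.36, north 2570 cos 279° = 402.04
Net: 7292.56 east, 1142.34 north. Distance = √((7292.56)² + (1142.34)²) = 7381.488 m.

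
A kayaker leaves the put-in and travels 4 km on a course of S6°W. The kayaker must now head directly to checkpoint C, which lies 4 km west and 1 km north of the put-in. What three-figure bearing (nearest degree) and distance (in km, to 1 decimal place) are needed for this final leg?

Leg 1 (S6°W, 4 km): east 4 sin 186° = -0.42, north 4 cos 186° = -3.98
Current position: (-0.42, -3.98). Target: (-4, 1). Remaining: Δeast = -3.58, Δnorth = 4.98.
Bearing = atan2(-3.58, 4.98) mod 360° = 324.26°; distance = √((-3.58)² + (4.98)²) = 6.133 km.

324°, 6.1 km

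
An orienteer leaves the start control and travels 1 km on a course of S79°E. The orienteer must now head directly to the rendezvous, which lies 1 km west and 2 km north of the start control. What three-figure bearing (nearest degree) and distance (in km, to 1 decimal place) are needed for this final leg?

Leg 1 (S79°E, 1 km): east 1 sin 101° = 0.98, north 1 cos 101° = -0.19
Current position: (0.98, -0.19). Target: (-1, 2). Remaining: Δeast = -1.98, Δnorth = 2.19.
Bearing = atan2(-1.98, 2.19) mod 360° = 317.87°; distance = √((-1.98)² + (2.19)²) = 2.954 km.

318°, 3.0 km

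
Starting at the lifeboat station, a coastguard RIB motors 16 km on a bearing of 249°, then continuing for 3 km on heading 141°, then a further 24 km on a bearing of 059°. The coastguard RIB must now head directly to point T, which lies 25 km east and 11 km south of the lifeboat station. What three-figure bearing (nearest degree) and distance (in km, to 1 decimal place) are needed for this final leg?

Leg 1 (249°, 16 km): east 16 sin 249° = -14.94, north 16 cos 249° = -5.73
Leg 2 (141°, 3 km): east 3 sin 141° = 1.89, north 3 cos 141° = -2.33
Leg 3 (059°, 24 km): east 24 sin 59° = 20.57, north 24 cos 59° = 12.36
Current position: (7.52, 4.30). Target: (25, -11). Remaining: Δeast = 17.48, Δnorth = -15.30.
Bearing = atan2(17.48, -15.30) mod 360° = 131.19°; distance = √((17.48)² + (-15.30)²) = 23.225 km.

131°, 23.2 km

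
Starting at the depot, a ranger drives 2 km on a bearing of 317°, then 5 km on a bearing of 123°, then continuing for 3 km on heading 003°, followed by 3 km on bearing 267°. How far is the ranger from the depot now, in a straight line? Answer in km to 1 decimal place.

Leg 1 (317°, 2 km): east 2 sin 317° = -1.36, north 2 cos 317° = 1.46
Leg 2 (123°, 5 km): east 5 sin 123° = 4.19, north 5 cos 123° = -2.72
Leg 3 (003°, 3 km): east 3 sin 3° = 0.16, north 3 cos 3° = 3.00
Leg 4 (267°, 3 km): east 3 sin 267° = -3.00, north 3 cos 267° = -0.16
Net: -0.01 east, 1.58 north. Distance = √((-0.01)² + (1.58)²) = 1.578 km.

1.6 km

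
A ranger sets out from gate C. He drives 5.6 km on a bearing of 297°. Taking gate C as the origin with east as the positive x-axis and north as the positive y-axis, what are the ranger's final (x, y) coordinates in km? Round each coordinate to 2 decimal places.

(-4.99, 2.54)

Leg 1 (297°, 5.6 km): east 5.6 sin 297° = -4.99, north 5.6 cos 297° = 2.54
Summing: -4.99 km east, 2.54 km north → (-4.99, 2.54).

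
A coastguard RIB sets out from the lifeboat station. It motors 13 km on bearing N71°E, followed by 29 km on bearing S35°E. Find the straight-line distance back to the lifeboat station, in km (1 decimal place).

34.9 km

Leg 1 (N71°E, 13 km): east 13 sin 71° = 12.29, north 13 cos 71° = 4.23
Leg 2 (S35°E, 29 km): east 29 sin 145° = 16.63, north 29 cos 145° = -23.76
Net: 28.93 east, -19.52 north. Distance = √((28.93)² + (-19.52)²) = 34.897 km.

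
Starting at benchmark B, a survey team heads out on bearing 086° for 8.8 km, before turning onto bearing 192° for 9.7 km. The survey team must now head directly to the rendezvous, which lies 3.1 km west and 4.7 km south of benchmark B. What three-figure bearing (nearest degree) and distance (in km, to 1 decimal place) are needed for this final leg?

293°, 10.7 km

Leg 1 (086°, 8.8 km): east 8.8 sin 86° = 8.78, north 8.8 cos 86° = 0.61
Leg 2 (192°, 9.7 km): east 9.7 sin 192° = -2.02, north 9.7 cos 192° = -9.49
Current position: (6.76, -8.87). Target: (-3.1, -4.7). Remaining: Δeast = -9.86, Δnorth = 4.17.
Bearing = atan2(-9.86, 4.17) mod 360° = 292.94°; distance = √((-9.86)² + (4.17)²) = 10.709 km.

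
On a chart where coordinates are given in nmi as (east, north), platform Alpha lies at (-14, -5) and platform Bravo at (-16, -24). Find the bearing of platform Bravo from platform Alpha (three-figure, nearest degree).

186°

Δeast = -16 − -14 = -2.00; Δnorth = -24 − -5 = -19.00.
Bearing = atan2(Δeast, Δnorth) mod 360° = 186.01° ≈ 186°.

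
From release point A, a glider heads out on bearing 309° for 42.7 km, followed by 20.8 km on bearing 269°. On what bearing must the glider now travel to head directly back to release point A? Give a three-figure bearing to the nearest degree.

116°

Leg 1 (309°, 42.7 km): east 42.7 sin 309° = -33.18, north 42.7 cos 309° = 26.87
Leg 2 (269°, 20.8 km): east 20.8 sin 269° = -20.80, north 20.8 cos 269° = -0.36
Net displacement: -53.98 east, 26.51 north. Direction back to start is (53.98, -26.51): bearing = atan2(53.98, -26.51) mod 360° = 116.15° ≈ 116°.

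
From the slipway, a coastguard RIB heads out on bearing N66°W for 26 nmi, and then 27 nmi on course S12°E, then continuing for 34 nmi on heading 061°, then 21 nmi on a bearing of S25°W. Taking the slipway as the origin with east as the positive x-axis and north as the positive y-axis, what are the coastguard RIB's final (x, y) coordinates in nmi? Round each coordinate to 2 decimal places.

(2.72, -18.38)

Leg 1 (N66°W, 26 nmi): east 26 sin 294° = -23.75, north 26 cos 294° = 10.58
Leg 2 (S12°E, 27 nmi): east 27 sin 168° = 5.61, north 27 cos 168° = -26.41
Leg 3 (061°, 34 nmi): east 34 sin 61° = 29.74, north 34 cos 61° = 16.48
Leg 4 (S25°W, 21 nmi): east 21 sin 205° = -8.87, north 21 cos 205° = -19.03
Summing: 2.72 nmi east, -18.38 nmi north → (2.72, -18.38).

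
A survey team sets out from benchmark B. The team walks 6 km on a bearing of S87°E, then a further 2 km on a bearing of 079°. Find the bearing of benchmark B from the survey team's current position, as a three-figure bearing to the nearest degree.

Leg 1 (S87°E, 6 km): east 6 sin 93° = 5.99, north 6 cos 93° = -0.31
Leg 2 (079°, 2 km): east 2 sin 79° = 1.96, north 2 cos 79° = 0.38
Net displacement: 7.96 east, 0.07 north. Direction back to start is (-7.96, -0.07): bearing = atan2(-7.96, -0.07) mod 360° = 269.51° ≈ 270°.

270°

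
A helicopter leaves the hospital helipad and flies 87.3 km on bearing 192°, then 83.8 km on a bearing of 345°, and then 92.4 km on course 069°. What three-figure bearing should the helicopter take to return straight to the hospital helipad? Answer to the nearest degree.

Leg 1 (192°, 87.3 km): east 87.3 sin 192° = -18.15, north 87.3 cos 192° = -85.39
Leg 2 (345°, 83.8 km): east 83.8 sin 345° = -21.69, north 83.8 cos 345° = 80.94
Leg 3 (069°, 92.4 km): east 92.4 sin 69° = 86.26, north 92.4 cos 69° = 33.11
Net displacement: 46.42 east, 28.67 north. Direction back to start is (-46.42, -28.67): bearing = atan2(-46.42, -28.67) mod 360° = 238.31° ≈ 238°.

238°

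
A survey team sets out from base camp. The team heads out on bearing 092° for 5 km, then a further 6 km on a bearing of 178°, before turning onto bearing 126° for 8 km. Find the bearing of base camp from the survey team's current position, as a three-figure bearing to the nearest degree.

Leg 1 (092°, 5 km): east 5 sin 92° = 5.00, north 5 cos 92° = -0.17
Leg 2 (178°, 6 km): east 6 sin 178° = 0.21, north 6 cos 178° = -6.00
Leg 3 (126°, 8 km): east 8 sin 126° = 6.47, north 8 cos 126° = -4.70
Net displacement: 11.68 east, -10.87 north. Direction back to start is (-11.68, 10.87): bearing = atan2(-11.68, 10.87) mod 360° = 312.95° ≈ 313°.

313°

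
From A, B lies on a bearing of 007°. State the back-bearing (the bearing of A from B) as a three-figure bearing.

187°

Back-bearing = 007° + 180° = 187°.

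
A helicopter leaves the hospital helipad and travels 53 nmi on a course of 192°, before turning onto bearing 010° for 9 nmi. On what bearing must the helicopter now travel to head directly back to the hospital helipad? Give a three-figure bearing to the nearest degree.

Leg 1 (192°, 53 nmi): east 53 sin 192° = -11.02, north 53 cos 192° = -51.84
Leg 2 (010°, 9 nmi): east 9 sin 10° = 1.56, north 9 cos 10° = 8.86
Net displacement: -9.46 east, -42.98 north. Direction back to start is (9.46, 42.98): bearing = atan2(9.46, 42.98) mod 360° = 12.41° ≈ 012°.

012°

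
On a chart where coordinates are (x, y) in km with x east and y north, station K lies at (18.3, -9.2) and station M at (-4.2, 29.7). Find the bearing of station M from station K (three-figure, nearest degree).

Δeast = -4.2 − 18.3 = -22.50; Δnorth = 29.7 − -9.2 = 38.90.
Bearing = atan2(Δeast, Δnorth) mod 360° = 329.95° ≈ 330°.

330°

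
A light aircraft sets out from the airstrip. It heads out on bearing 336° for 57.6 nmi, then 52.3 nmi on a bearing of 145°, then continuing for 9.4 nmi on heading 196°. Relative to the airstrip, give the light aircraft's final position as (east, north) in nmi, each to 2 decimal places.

(3.98, 0.74)

Leg 1 (336°, 57.6 nmi): east 57.6 sin 336° = -23.43, north 57.6 cos 336° = 52.62
Leg 2 (145°, 52.3 nmi): east 52.3 sin 145° = 30.00, north 52.3 cos 145° = -42.84
Leg 3 (196°, 9.4 nmi): east 9.4 sin 196° = -2.59, north 9.4 cos 196° = -9.04
Summing: 3.98 nmi east, 0.74 nmi north → (3.98, 0.74).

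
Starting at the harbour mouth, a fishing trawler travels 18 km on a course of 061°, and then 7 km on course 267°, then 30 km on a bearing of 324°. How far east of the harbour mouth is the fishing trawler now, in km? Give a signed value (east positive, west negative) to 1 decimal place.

-8.9 km

Leg 1 (061°, 18 km): east 18 sin 61° = 15.74, north 18 cos 61° = 8.73
Leg 2 (267°, 7 km): east 7 sin 267° = -6.99, north 7 cos 267° = -0.37
Leg 3 (324°, 30 km): east 30 sin 324° = -17.63, north 30 cos 324° = 24.27
Net east component: -8.88 km.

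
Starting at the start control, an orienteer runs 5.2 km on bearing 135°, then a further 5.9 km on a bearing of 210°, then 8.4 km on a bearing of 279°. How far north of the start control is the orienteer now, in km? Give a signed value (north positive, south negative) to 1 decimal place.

-7.5 km

Leg 1 (135°, 5.2 km): east 5.2 sin 135° = 3.68, north 5.2 cos 135° = -3.68
Leg 2 (210°, 5.9 km): east 5.9 sin 210° = -2.95, north 5.9 cos 210° = -5.11
Leg 3 (279°, 8.4 km): east 8.4 sin 279° = -8.30, north 8.4 cos 279° = 1.31
Net north component: -7.47 km.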